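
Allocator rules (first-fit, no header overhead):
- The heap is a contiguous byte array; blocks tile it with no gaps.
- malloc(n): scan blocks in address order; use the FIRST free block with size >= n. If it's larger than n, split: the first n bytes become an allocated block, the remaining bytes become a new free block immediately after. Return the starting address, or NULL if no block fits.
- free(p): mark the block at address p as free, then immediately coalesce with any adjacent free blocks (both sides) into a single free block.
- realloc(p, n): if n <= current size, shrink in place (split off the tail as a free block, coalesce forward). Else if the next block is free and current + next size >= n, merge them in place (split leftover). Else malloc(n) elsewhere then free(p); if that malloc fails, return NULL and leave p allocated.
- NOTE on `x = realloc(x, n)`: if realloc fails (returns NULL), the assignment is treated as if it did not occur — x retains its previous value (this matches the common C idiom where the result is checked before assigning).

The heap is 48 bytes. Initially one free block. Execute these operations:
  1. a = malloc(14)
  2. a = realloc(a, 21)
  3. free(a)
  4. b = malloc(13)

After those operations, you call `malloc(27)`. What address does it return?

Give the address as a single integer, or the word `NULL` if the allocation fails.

Op 1: a = malloc(14) -> a = 0; heap: [0-13 ALLOC][14-47 FREE]
Op 2: a = realloc(a, 21) -> a = 0; heap: [0-20 ALLOC][21-47 FREE]
Op 3: free(a) -> (freed a); heap: [0-47 FREE]
Op 4: b = malloc(13) -> b = 0; heap: [0-12 ALLOC][13-47 FREE]
malloc(27): first-fit scan over [0-12 ALLOC][13-47 FREE] -> 13

Answer: 13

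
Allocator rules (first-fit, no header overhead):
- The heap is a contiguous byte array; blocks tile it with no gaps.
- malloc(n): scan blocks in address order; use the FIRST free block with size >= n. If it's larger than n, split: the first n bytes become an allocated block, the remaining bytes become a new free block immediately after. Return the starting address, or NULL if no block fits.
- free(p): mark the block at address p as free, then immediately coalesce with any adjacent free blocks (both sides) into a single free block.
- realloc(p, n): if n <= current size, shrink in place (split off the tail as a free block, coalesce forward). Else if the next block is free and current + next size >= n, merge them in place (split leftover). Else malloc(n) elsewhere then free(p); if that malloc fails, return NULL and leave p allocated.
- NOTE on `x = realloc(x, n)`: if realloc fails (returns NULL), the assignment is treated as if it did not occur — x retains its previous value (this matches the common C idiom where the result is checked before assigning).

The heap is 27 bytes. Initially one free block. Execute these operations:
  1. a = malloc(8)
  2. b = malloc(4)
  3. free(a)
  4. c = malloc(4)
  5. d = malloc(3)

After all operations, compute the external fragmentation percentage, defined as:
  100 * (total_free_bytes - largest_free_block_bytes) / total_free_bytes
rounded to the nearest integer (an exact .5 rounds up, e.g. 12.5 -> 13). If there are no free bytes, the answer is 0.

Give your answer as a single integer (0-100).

Answer: 6

Derivation:
Op 1: a = malloc(8) -> a = 0; heap: [0-7 ALLOC][8-26 FREE]
Op 2: b = malloc(4) -> b = 8; heap: [0-7 ALLOC][8-11 ALLOC][12-26 FREE]
Op 3: free(a) -> (freed a); heap: [0-7 FREE][8-11 ALLOC][12-26 FREE]
Op 4: c = malloc(4) -> c = 0; heap: [0-3 ALLOC][4-7 FREE][8-11 ALLOC][12-26 FREE]
Op 5: d = malloc(3) -> d = 4; heap: [0-3 ALLOC][4-6 ALLOC][7-7 FREE][8-11 ALLOC][12-26 FREE]
Free blocks: [1 15] total_free=16 largest=15 -> 100*(16-15)/16 = 100/16 = 6.25 -> rounds to 6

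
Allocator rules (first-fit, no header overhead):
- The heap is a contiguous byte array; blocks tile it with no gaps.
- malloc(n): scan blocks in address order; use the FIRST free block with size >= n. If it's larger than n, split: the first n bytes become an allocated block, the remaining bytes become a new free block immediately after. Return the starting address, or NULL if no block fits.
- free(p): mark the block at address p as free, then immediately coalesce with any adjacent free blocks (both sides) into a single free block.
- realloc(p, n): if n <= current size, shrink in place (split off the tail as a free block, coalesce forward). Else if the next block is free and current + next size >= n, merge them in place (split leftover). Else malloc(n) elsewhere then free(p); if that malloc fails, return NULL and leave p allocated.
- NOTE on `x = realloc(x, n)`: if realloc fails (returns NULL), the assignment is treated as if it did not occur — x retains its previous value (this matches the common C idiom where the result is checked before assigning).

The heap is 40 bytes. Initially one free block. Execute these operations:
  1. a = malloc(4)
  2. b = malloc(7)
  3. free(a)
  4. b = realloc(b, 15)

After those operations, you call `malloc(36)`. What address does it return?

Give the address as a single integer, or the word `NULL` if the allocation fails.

Answer: NULL

Derivation:
Op 1: a = malloc(4) -> a = 0; heap: [0-3 ALLOC][4-39 FREE]
Op 2: b = malloc(7) -> b = 4; heap: [0-3 ALLOC][4-10 ALLOC][11-39 FREE]
Op 3: free(a) -> (freed a); heap: [0-3 FREE][4-10 ALLOC][11-39 FREE]
Op 4: b = realloc(b, 15) -> b = 4; heap: [0-3 FREE][4-18 ALLOC][19-39 FREE]
malloc(36): first-fit scan over [0-3 FREE][4-18 ALLOC][19-39 FREE] -> NULL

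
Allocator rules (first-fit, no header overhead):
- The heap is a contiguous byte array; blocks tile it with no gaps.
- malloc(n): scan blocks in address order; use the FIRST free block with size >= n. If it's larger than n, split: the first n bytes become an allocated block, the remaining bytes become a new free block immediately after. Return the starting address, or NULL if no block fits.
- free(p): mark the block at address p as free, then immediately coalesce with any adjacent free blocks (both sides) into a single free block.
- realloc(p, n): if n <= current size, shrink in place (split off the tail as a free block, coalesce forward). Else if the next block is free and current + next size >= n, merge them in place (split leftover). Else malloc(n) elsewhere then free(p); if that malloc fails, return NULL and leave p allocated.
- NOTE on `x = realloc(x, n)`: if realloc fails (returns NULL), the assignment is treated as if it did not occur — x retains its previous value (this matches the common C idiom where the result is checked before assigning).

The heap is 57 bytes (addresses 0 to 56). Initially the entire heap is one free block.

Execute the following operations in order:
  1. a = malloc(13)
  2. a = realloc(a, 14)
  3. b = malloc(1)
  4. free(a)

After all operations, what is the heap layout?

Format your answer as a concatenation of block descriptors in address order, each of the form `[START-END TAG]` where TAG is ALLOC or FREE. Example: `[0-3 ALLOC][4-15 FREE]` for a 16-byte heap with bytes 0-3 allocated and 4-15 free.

Op 1: a = malloc(13) -> a = 0; heap: [0-12 ALLOC][13-56 FREE]
Op 2: a = realloc(a, 14) -> a = 0; heap: [0-13 ALLOC][14-56 FREE]
Op 3: b = malloc(1) -> b = 14; heap: [0-13 ALLOC][14-14 ALLOC][15-56 FREE]
Op 4: free(a) -> (freed a); heap: [0-13 FREE][14-14 ALLOC][15-56 FREE]

Answer: [0-13 FREE][14-14 ALLOC][15-56 FREE]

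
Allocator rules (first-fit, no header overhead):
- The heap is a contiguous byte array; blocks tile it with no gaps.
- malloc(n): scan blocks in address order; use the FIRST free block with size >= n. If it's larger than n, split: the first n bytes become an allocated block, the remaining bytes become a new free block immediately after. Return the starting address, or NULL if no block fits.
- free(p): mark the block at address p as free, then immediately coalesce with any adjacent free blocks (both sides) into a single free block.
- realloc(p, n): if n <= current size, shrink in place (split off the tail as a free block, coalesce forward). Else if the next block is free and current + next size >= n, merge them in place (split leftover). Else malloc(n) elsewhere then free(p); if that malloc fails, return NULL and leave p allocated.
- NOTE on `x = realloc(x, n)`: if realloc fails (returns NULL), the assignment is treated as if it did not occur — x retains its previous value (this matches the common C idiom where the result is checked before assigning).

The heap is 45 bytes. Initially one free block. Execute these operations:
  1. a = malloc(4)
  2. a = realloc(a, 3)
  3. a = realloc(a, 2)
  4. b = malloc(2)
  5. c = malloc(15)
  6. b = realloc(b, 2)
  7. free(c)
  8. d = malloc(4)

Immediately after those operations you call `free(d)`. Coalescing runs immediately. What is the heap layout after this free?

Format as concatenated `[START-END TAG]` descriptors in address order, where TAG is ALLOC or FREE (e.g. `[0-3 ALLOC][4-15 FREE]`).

Op 1: a = malloc(4) -> a = 0; heap: [0-3 ALLOC][4-44 FREE]
Op 2: a = realloc(a, 3) -> a = 0; heap: [0-2 ALLOC][3-44 FREE]
Op 3: a = realloc(a, 2) -> a = 0; heap: [0-1 ALLOC][2-44 FREE]
Op 4: b = malloc(2) -> b = 2; heap: [0-1 ALLOC][2-3 ALLOC][4-44 FREE]
Op 5: c = malloc(15) -> c = 4; heap: [0-1 ALLOC][2-3 ALLOC][4-18 ALLOC][19-44 FREE]
Op 6: b = realloc(b, 2) -> b = 2; heap: [0-1 ALLOC][2-3 ALLOC][4-18 ALLOC][19-44 FREE]
Op 7: free(c) -> (freed c); heap: [0-1 ALLOC][2-3 ALLOC][4-44 FREE]
Op 8: d = malloc(4) -> d = 4; heap: [0-1 ALLOC][2-3 ALLOC][4-7 ALLOC][8-44 FREE]
free(d): d = 4 -> block [4-7 ALLOC]; mark free, coalesce with adjacent free neighbors -> [0-1 ALLOC][2-3 ALLOC][4-44 FREE]

Answer: [0-1 ALLOC][2-3 ALLOC][4-44 FREE]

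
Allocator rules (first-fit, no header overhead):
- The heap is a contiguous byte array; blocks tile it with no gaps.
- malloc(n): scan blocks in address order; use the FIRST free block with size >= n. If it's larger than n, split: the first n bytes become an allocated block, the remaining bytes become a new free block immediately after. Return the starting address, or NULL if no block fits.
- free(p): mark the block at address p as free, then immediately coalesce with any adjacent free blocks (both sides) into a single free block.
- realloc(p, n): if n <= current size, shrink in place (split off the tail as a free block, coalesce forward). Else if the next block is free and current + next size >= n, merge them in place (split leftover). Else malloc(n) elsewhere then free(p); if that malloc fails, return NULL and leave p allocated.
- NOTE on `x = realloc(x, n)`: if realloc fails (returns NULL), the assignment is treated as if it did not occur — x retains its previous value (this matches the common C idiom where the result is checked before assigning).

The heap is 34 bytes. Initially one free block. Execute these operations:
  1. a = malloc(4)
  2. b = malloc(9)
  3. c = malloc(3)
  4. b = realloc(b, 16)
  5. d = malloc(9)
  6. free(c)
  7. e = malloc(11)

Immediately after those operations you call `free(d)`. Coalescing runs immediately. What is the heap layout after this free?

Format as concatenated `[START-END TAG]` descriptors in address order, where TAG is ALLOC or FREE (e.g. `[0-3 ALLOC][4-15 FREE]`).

Op 1: a = malloc(4) -> a = 0; heap: [0-3 ALLOC][4-33 FREE]
Op 2: b = malloc(9) -> b = 4; heap: [0-3 ALLOC][4-12 ALLOC][13-33 FREE]
Op 3: c = malloc(3) -> c = 13; heap: [0-3 ALLOC][4-12 ALLOC][13-15 ALLOC][16-33 FREE]
Op 4: b = realloc(b, 16) -> b = 16; heap: [0-3 ALLOC][4-12 FREE][13-15 ALLOC][16-31 ALLOC][32-33 FREE]
Op 5: d = malloc(9) -> d = 4; heap: [0-3 ALLOC][4-12 ALLOC][13-15 ALLOC][16-31 ALLOC][32-33 FREE]
Op 6: free(c) -> (freed c); heap: [0-3 ALLOC][4-12 ALLOC][13-15 FREE][16-31 ALLOC][32-33 FREE]
Op 7: e = malloc(11) -> e = NULL; heap: [0-3 ALLOC][4-12 ALLOC][13-15 FREE][16-31 ALLOC][32-33 FREE]
free(d): d = 4 -> block [4-12 ALLOC]; mark free, coalesce with adjacent free neighbors -> [0-3 ALLOC][4-15 FREE][16-31 ALLOC][32-33 FREE]

Answer: [0-3 ALLOC][4-15 FREE][16-31 ALLOC][32-33 FREE]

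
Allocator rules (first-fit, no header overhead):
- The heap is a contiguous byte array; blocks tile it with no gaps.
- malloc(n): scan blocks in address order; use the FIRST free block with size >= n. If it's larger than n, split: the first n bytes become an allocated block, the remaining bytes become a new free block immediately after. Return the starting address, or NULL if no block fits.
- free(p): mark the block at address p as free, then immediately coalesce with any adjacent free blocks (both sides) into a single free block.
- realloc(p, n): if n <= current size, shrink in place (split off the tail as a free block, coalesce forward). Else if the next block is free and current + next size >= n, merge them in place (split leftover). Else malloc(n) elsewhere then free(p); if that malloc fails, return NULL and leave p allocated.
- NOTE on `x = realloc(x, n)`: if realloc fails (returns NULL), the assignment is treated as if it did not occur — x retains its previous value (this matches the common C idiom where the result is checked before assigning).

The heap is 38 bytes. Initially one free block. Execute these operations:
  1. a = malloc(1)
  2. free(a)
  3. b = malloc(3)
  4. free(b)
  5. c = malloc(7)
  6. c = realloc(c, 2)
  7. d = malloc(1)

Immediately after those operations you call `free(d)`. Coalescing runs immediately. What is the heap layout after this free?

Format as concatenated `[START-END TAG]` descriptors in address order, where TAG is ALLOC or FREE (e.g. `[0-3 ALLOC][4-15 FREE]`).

Answer: [0-1 ALLOC][2-37 FREE]

Derivation:
Op 1: a = malloc(1) -> a = 0; heap: [0-0 ALLOC][1-37 FREE]
Op 2: free(a) -> (freed a); heap: [0-37 FREE]
Op 3: b = malloc(3) -> b = 0; heap: [0-2 ALLOC][3-37 FREE]
Op 4: free(b) -> (freed b); heap: [0-37 FREE]
Op 5: c = malloc(7) -> c = 0; heap: [0-6 ALLOC][7-37 FREE]
Op 6: c = realloc(c, 2) -> c = 0; heap: [0-1 ALLOC][2-37 FREE]
Op 7: d = malloc(1) -> d = 2; heap: [0-1 ALLOC][2-2 ALLOC][3-37 FREE]
free(d): d = 2 -> block [2-2 ALLOC]; mark free, coalesce with adjacent free neighbors -> [0-1 ALLOC][2-37 FREE]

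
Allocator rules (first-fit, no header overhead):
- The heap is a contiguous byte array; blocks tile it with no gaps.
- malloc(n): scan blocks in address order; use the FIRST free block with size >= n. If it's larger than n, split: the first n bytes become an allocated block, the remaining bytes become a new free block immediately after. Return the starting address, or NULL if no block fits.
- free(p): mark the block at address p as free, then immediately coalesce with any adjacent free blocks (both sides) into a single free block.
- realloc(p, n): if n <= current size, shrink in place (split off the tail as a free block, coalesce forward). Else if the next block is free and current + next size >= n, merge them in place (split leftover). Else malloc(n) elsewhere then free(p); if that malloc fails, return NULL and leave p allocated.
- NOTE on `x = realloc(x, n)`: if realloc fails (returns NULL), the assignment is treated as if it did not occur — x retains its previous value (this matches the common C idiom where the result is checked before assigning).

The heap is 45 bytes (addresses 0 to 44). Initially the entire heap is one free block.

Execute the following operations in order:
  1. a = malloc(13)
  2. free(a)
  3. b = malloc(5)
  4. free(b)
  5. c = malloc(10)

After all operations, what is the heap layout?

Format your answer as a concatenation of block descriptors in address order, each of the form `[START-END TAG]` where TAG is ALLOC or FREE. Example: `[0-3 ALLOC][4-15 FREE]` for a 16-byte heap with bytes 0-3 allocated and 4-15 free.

Op 1: a = malloc(13) -> a = 0; heap: [0-12 ALLOC][13-44 FREE]
Op 2: free(a) -> (freed a); heap: [0-44 FREE]
Op 3: b = malloc(5) -> b = 0; heap: [0-4 ALLOC][5-44 FREE]
Op 4: free(b) -> (freed b); heap: [0-44 FREE]
Op 5: c = malloc(10) -> c = 0; heap: [0-9 ALLOC][10-44 FREE]

Answer: [0-9 ALLOC][10-44 FREE]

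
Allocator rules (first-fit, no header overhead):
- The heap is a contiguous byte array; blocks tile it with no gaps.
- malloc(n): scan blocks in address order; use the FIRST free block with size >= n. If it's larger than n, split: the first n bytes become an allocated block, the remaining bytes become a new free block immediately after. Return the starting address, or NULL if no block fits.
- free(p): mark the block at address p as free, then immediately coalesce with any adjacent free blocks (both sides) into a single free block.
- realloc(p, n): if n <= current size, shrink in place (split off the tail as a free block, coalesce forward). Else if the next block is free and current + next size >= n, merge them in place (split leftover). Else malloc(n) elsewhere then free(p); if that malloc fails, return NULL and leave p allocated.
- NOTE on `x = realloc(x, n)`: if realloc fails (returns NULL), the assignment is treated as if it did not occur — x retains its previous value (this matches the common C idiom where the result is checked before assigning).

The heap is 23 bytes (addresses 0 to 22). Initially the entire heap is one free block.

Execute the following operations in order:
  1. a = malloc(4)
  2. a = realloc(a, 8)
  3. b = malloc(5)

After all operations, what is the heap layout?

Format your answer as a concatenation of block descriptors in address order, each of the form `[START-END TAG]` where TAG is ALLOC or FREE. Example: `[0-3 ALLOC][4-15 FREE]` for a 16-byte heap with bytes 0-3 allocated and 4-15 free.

Answer: [0-7 ALLOC][8-12 ALLOC][13-22 FREE]

Derivation:
Op 1: a = malloc(4) -> a = 0; heap: [0-3 ALLOC][4-22 FREE]
Op 2: a = realloc(a, 8) -> a = 0; heap: [0-7 ALLOC][8-22 FREE]
Op 3: b = malloc(5) -> b = 8; heap: [0-7 ALLOC][8-12 ALLOC][13-22 FREE]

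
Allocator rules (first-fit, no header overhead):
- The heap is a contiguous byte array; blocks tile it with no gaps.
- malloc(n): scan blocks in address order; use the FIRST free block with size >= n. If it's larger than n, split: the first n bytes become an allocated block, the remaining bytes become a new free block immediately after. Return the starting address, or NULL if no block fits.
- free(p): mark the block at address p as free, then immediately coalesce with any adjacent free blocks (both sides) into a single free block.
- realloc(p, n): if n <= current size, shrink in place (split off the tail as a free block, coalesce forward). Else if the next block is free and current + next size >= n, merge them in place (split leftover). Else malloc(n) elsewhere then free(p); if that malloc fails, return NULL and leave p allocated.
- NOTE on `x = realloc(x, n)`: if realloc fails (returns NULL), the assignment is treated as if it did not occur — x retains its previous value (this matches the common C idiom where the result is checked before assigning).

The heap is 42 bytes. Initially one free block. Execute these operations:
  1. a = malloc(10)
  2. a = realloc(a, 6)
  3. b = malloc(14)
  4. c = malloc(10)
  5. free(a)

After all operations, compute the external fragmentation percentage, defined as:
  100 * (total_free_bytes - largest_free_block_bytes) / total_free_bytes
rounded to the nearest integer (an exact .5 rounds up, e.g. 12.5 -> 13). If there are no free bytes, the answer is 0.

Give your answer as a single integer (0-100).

Answer: 33

Derivation:
Op 1: a = malloc(10) -> a = 0; heap: [0-9 ALLOC][10-41 FREE]
Op 2: a = realloc(a, 6) -> a = 0; heap: [0-5 ALLOC][6-41 FREE]
Op 3: b = malloc(14) -> b = 6; heap: [0-5 ALLOC][6-19 ALLOC][20-41 FREE]
Op 4: c = malloc(10) -> c = 20; heap: [0-5 ALLOC][6-19 ALLOC][20-29 ALLOC][30-41 FREE]
Op 5: free(a) -> (freed a); heap: [0-5 FREE][6-19 ALLOC][20-29 ALLOC][30-41 FREE]
Free blocks: [6 12] total_free=18 largest=12 -> 100*(18-12)/18 = 600/18 ≈ 33.333 -> rounds to 33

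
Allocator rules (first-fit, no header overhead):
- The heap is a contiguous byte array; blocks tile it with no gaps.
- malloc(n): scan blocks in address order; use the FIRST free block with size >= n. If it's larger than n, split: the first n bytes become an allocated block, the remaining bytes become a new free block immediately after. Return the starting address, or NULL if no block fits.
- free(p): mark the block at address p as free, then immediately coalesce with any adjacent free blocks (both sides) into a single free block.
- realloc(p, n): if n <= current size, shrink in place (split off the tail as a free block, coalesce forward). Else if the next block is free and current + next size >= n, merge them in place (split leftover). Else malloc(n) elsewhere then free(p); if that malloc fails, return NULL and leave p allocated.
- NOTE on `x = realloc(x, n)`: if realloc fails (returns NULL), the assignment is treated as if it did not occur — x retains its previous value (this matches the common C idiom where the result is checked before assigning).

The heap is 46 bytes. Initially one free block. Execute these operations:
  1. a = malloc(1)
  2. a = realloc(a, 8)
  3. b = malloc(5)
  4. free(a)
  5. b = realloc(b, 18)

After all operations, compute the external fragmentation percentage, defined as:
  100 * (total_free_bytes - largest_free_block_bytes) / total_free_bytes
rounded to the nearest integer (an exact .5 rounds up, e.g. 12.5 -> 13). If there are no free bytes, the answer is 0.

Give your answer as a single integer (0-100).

Answer: 29

Derivation:
Op 1: a = malloc(1) -> a = 0; heap: [0-0 ALLOC][1-45 FREE]
Op 2: a = realloc(a, 8) -> a = 0; heap: [0-7 ALLOC][8-45 FREE]
Op 3: b = malloc(5) -> b = 8; heap: [0-7 ALLOC][8-12 ALLOC][13-45 FREE]
Op 4: free(a) -> (freed a); heap: [0-7 FREE][8-12 ALLOC][13-45 FREE]
Op 5: b = realloc(b, 18) -> b = 8; heap: [0-7 FREE][8-25 ALLOC][26-45 FREE]
Free blocks: [8 20] total_free=28 largest=20 -> 100*(28-20)/28 = 800/28 ≈ 28.571 -> rounds to 29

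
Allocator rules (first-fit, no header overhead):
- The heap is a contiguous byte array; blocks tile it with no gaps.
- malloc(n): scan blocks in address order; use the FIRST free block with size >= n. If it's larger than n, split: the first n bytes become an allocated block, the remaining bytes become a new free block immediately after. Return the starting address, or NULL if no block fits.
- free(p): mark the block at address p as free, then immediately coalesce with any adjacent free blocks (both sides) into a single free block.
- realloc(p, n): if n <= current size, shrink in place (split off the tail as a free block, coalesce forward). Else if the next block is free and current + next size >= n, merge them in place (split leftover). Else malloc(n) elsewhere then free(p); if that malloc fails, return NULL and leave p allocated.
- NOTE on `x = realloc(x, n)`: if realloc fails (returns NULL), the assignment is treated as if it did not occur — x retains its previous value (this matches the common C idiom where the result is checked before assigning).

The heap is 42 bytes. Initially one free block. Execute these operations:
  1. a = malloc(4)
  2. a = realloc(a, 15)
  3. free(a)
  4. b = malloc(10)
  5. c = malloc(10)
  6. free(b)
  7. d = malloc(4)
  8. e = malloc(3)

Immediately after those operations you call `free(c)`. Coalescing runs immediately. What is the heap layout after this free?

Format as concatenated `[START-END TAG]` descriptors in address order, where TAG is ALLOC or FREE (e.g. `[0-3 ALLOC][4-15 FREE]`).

Op 1: a = malloc(4) -> a = 0; heap: [0-3 ALLOC][4-41 FREE]
Op 2: a = realloc(a, 15) -> a = 0; heap: [0-14 ALLOC][15-41 FREE]
Op 3: free(a) -> (freed a); heap: [0-41 FREE]
Op 4: b = malloc(10) -> b = 0; heap: [0-9 ALLOC][10-41 FREE]
Op 5: c = malloc(10) -> c = 10; heap: [0-9 ALLOC][10-19 ALLOC][20-41 FREE]
Op 6: free(b) -> (freed b); heap: [0-9 FREE][10-19 ALLOC][20-41 FREE]
Op 7: d = malloc(4) -> d = 0; heap: [0-3 ALLOC][4-9 FREE][10-19 ALLOC][20-41 FREE]
Op 8: e = malloc(3) -> e = 4; heap: [0-3 ALLOC][4-6 ALLOC][7-9 FREE][10-19 ALLOC][20-41 FREE]
free(c): c = 10 -> block [10-19 ALLOC]; mark free, coalesce with adjacent free neighbors -> [0-3 ALLOC][4-6 ALLOC][7-41 FREE]

Answer: [0-3 ALLOC][4-6 ALLOC][7-41 FREE]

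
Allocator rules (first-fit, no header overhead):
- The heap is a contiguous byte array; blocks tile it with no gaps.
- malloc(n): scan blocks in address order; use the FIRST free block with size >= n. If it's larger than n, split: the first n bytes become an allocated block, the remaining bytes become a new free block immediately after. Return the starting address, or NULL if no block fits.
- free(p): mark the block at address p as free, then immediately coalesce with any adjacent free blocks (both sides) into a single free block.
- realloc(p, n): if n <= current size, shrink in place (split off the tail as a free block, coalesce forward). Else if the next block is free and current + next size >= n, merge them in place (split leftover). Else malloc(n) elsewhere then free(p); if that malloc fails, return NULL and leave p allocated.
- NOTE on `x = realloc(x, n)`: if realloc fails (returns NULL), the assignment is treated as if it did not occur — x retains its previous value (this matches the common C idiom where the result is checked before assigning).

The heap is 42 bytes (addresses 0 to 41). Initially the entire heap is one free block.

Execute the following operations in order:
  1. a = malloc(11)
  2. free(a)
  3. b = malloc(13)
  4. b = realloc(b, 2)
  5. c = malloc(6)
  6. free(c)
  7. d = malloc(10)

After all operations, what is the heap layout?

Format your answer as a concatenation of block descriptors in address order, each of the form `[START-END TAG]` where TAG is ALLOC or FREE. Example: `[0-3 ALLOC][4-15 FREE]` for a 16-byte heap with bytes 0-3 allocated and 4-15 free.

Op 1: a = malloc(11) -> a = 0; heap: [0-10 ALLOC][11-41 FREE]
Op 2: free(a) -> (freed a); heap: [0-41 FREE]
Op 3: b = malloc(13) -> b = 0; heap: [0-12 ALLOC][13-41 FREE]
Op 4: b = realloc(b, 2) -> b = 0; heap: [0-1 ALLOC][2-41 FREE]
Op 5: c = malloc(6) -> c = 2; heap: [0-1 ALLOC][2-7 ALLOC][8-41 FREE]
Op 6: free(c) -> (freed c); heap: [0-1 ALLOC][2-41 FREE]
Op 7: d = malloc(10) -> d = 2; heap: [0-1 ALLOC][2-11 ALLOC][12-41 FREE]

Answer: [0-1 ALLOC][2-11 ALLOC][12-41 FREE]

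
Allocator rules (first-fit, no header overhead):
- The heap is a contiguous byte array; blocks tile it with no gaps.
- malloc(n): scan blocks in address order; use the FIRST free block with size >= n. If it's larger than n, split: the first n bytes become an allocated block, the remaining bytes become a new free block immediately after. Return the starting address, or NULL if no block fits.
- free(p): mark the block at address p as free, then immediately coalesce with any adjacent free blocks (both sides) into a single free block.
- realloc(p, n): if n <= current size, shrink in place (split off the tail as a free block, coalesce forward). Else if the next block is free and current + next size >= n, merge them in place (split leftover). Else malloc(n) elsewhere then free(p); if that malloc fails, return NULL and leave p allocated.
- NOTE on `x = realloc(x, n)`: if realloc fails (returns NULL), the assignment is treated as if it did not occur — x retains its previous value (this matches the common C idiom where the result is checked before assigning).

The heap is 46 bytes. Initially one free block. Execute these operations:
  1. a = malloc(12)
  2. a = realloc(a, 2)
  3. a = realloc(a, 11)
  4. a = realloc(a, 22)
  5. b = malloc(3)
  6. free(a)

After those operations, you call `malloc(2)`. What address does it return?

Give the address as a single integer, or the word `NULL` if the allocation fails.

Answer: 0

Derivation:
Op 1: a = malloc(12) -> a = 0; heap: [0-11 ALLOC][12-45 FREE]
Op 2: a = realloc(a, 2) -> a = 0; heap: [0-1 ALLOC][2-45 FREE]
Op 3: a = realloc(a, 11) -> a = 0; heap: [0-10 ALLOC][11-45 FREE]
Op 4: a = realloc(a, 22) -> a = 0; heap: [0-21 ALLOC][22-45 FREE]
Op 5: b = malloc(3) -> b = 22; heap: [0-21 ALLOC][22-24 ALLOC][25-45 FREE]
Op 6: free(a) -> (freed a); heap: [0-21 FREE][22-24 ALLOC][25-45 FREE]
malloc(2): first-fit scan over [0-21 FREE][22-24 ALLOC][25-45 FREE] -> 0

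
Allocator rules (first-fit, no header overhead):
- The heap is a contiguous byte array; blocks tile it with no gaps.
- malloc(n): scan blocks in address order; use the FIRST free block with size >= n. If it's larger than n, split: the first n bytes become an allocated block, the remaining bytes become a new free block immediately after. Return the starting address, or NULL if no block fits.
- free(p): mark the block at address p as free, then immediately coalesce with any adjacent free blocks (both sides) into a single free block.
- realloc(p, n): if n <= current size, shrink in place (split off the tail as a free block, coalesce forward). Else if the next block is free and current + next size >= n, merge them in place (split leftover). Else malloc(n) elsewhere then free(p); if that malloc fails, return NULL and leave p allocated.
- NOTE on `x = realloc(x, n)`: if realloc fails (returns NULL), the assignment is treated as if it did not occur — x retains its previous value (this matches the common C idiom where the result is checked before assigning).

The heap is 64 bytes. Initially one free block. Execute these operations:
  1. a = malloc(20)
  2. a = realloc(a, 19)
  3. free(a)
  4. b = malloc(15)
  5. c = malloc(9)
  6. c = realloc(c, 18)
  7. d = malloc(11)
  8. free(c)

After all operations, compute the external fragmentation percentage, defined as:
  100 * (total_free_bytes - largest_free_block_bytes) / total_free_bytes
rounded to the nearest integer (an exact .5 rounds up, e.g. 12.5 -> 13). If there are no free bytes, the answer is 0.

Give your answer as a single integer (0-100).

Answer: 47

Derivation:
Op 1: a = malloc(20) -> a = 0; heap: [0-19 ALLOC][20-63 FREE]
Op 2: a = realloc(a, 19) -> a = 0; heap: [0-18 ALLOC][19-63 FREE]
Op 3: free(a) -> (freed a); heap: [0-63 FREE]
Op 4: b = malloc(15) -> b = 0; heap: [0-14 ALLOC][15-63 FREE]
Op 5: c = malloc(9) -> c = 15; heap: [0-14 ALLOC][15-23 ALLOC][24-63 FREE]
Op 6: c = realloc(c, 18) -> c = 15; heap: [0-14 ALLOC][15-32 ALLOC][33-63 FREE]
Op 7: d = malloc(11) -> d = 33; heap: [0-14 ALLOC][15-32 ALLOC][33-43 ALLOC][44-63 FREE]
Op 8: free(c) -> (freed c); heap: [0-14 ALLOC][15-32 FREE][33-43 ALLOC][44-63 FREE]
Free blocks: [18 20] total_free=38 largest=20 -> 100*(38-20)/38 = 1800/38 ≈ 47.368 -> rounds to 47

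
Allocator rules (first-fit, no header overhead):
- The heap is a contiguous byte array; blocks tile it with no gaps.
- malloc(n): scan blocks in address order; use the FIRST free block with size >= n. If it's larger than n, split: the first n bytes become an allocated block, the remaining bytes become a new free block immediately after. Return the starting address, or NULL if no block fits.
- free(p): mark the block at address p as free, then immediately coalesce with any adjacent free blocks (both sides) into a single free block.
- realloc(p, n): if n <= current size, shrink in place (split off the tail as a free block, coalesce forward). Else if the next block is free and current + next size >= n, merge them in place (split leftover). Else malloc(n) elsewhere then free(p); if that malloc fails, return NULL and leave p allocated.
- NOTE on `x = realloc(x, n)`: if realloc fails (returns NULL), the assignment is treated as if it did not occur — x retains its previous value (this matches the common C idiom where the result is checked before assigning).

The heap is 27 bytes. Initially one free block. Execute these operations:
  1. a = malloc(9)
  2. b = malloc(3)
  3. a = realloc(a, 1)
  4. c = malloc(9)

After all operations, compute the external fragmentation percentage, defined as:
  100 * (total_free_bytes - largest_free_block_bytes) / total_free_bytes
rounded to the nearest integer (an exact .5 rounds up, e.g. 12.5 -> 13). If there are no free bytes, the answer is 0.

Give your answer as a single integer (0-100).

Op 1: a = malloc(9) -> a = 0; heap: [0-8 ALLOC][9-26 FREE]
Op 2: b = malloc(3) -> b = 9; heap: [0-8 ALLOC][9-11 ALLOC][12-26 FREE]
Op 3: a = realloc(a, 1) -> a = 0; heap: [0-0 ALLOC][1-8 FREE][9-11 ALLOC][12-26 FREE]
Op 4: c = malloc(9) -> c = 12; heap: [0-0 ALLOC][1-8 FREE][9-11 ALLOC][12-20 ALLOC][21-26 FREE]
Free blocks: [8 6] total_free=14 largest=8 -> 100*(14-8)/14 = 600/14 ≈ 42.857 -> rounds to 43

Answer: 43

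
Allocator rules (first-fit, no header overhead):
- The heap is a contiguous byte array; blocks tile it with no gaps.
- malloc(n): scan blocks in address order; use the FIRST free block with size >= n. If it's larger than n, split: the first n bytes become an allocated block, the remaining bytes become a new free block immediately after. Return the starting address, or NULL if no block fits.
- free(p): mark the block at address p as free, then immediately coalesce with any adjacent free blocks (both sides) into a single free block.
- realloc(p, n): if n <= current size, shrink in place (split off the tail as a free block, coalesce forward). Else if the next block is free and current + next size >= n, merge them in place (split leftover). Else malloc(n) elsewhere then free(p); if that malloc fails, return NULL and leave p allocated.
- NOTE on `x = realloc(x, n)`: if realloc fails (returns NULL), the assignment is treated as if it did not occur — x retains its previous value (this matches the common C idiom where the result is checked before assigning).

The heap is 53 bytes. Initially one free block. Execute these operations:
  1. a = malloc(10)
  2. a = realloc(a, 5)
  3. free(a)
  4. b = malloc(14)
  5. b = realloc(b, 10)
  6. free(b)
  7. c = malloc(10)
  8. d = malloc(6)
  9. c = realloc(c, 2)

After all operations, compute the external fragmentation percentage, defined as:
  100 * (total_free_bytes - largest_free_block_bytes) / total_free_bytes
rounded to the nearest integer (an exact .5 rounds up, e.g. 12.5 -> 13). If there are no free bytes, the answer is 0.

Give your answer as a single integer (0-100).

Op 1: a = malloc(10) -> a = 0; heap: [0-9 ALLOC][10-52 FREE]
Op 2: a = realloc(a, 5) -> a = 0; heap: [0-4 ALLOC][5-52 FREE]
Op 3: free(a) -> (freed a); heap: [0-52 FREE]
Op 4: b = malloc(14) -> b = 0; heap: [0-13 ALLOC][14-52 FREE]
Op 5: b = realloc(b, 10) -> b = 0; heap: [0-9 ALLOC][10-52 FREE]
Op 6: free(b) -> (freed b); heap: [0-52 FREE]
Op 7: c = malloc(10) -> c = 0; heap: [0-9 ALLOC][10-52 FREE]
Op 8: d = malloc(6) -> d = 10; heap: [0-9 ALLOC][10-15 ALLOC][16-52 FREE]
Op 9: c = realloc(c, 2) -> c = 0; heap: [0-1 ALLOC][2-9 FREE][10-15 ALLOC][16-52 FREE]
Free blocks: [8 37] total_free=45 largest=37 -> 100*(45-37)/45 = 800/45 ≈ 17.778 -> rounds to 18

Answer: 18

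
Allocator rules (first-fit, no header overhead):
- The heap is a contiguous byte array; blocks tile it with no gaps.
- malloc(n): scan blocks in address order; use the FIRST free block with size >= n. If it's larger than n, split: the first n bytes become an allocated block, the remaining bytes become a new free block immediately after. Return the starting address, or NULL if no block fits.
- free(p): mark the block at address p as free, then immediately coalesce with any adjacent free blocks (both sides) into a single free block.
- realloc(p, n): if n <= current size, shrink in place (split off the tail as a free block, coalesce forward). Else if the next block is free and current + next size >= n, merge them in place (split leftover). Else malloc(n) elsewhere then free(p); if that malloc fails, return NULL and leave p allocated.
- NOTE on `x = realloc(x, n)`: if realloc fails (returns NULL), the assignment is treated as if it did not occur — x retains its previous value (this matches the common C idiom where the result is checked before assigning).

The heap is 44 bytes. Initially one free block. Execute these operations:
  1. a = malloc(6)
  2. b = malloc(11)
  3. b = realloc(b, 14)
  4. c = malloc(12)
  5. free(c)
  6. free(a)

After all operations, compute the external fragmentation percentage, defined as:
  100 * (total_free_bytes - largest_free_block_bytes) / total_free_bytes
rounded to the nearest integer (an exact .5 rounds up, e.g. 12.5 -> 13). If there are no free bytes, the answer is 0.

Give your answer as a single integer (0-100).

Answer: 20

Derivation:
Op 1: a = malloc(6) -> a = 0; heap: [0-5 ALLOC][6-43 FREE]
Op 2: b = malloc(11) -> b = 6; heap: [0-5 ALLOC][6-16 ALLOC][17-43 FREE]
Op 3: b = realloc(b, 14) -> b = 6; heap: [0-5 ALLOC][6-19 ALLOC][20-43 FREE]
Op 4: c = malloc(12) -> c = 20; heap: [0-5 ALLOC][6-19 ALLOC][20-31 ALLOC][32-43 FREE]
Op 5: free(c) -> (freed c); heap: [0-5 ALLOC][6-19 ALLOC][20-43 FREE]
Op 6: free(a) -> (freed a); heap: [0-5 FREE][6-19 ALLOC][20-43 FREE]
Free blocks: [6 24] total_free=30 largest=24 -> 100*(30-24)/30 = 600/30 = 20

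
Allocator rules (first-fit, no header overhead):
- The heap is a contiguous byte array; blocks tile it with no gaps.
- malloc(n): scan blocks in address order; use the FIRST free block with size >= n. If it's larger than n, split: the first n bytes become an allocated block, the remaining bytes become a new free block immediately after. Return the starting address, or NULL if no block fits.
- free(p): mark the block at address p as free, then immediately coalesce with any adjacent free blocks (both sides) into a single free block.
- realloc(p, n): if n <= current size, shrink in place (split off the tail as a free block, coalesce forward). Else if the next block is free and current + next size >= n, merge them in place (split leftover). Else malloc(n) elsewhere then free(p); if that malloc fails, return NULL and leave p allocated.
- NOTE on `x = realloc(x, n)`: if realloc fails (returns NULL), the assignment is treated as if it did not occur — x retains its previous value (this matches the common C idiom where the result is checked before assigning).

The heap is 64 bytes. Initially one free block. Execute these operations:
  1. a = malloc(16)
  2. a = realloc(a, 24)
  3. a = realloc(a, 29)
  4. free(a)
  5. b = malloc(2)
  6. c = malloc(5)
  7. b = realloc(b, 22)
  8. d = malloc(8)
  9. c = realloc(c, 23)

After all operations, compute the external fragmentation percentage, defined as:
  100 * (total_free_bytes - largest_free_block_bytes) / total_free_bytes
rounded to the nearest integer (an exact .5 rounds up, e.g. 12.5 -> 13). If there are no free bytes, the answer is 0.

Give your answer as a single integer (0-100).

Op 1: a = malloc(16) -> a = 0; heap: [0-15 ALLOC][16-63 FREE]
Op 2: a = realloc(a, 24) -> a = 0; heap: [0-23 ALLOC][24-63 FREE]
Op 3: a = realloc(a, 29) -> a = 0; heap: [0-28 ALLOC][29-63 FREE]
Op 4: free(a) -> (freed a); heap: [0-63 FREE]
Op 5: b = malloc(2) -> b = 0; heap: [0-1 ALLOC][2-63 FREE]
Op 6: c = malloc(5) -> c = 2; heap: [0-1 ALLOC][2-6 ALLOC][7-63 FREE]
Op 7: b = realloc(b, 22) -> b = 7; heap: [0-1 FREE][2-6 ALLOC][7-28 ALLOC][29-63 FREE]
Op 8: d = malloc(8) -> d = 29; heap: [0-1 FREE][2-6 ALLOC][7-28 ALLOC][29-36 ALLOC][37-63 FREE]
Op 9: c = realloc(c, 23) -> c = 37; heap: [0-6 FREE][7-28 ALLOC][29-36 ALLOC][37-59 ALLOC][60-63 FREE]
Free blocks: [7 4] total_free=11 largest=7 -> 100*(11-7)/11 = 400/11 ≈ 36.364 -> rounds to 36

Answer: 36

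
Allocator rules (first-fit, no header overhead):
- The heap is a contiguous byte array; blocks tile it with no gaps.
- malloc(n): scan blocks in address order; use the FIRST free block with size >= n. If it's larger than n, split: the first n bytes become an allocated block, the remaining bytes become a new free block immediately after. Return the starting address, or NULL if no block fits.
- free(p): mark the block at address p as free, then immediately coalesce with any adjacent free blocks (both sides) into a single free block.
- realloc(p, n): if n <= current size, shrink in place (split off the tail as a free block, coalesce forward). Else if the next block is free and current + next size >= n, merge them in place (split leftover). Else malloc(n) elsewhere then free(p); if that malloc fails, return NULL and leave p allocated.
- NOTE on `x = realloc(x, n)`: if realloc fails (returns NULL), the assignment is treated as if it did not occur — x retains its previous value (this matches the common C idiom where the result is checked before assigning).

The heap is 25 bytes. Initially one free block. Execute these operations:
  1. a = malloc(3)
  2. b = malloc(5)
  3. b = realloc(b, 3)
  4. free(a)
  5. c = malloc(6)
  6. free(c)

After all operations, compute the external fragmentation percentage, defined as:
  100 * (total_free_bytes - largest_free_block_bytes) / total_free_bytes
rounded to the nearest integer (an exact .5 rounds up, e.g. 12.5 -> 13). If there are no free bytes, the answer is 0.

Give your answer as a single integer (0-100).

Op 1: a = malloc(3) -> a = 0; heap: [0-2 ALLOC][3-24 FREE]
Op 2: b = malloc(5) -> b = 3; heap: [0-2 ALLOC][3-7 ALLOC][8-24 FREE]
Op 3: b = realloc(b, 3) -> b = 3; heap: [0-2 ALLOC][3-5 ALLOC][6-24 FREE]
Op 4: free(a) -> (freed a); heap: [0-2 FREE][3-5 ALLOC][6-24 FREE]
Op 5: c = malloc(6) -> c = 6; heap: [0-2 FREE][3-5 ALLOC][6-11 ALLOC][12-24 FREE]
Op 6: free(c) -> (freed c); heap: [0-2 FREE][3-5 ALLOC][6-24 FREE]
Free blocks: [3 19] total_free=22 largest=19 -> 100*(22-19)/22 = 300/22 ≈ 13.636 -> rounds to 14

Answer: 14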